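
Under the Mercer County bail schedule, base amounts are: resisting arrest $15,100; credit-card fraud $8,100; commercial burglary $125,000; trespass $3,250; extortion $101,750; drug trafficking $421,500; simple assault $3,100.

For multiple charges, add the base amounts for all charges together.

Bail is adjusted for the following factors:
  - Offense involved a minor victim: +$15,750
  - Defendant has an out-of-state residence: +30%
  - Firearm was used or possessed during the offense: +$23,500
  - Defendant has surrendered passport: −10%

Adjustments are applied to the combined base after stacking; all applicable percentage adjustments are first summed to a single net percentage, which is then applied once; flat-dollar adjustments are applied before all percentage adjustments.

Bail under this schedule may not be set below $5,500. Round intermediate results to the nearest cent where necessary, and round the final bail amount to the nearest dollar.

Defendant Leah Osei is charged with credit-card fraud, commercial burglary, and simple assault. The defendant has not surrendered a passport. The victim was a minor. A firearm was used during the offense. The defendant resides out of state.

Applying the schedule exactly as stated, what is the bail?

$228,085

Base amounts from the schedule: credit-card fraud $8,100; commercial burglary $125,000; simple assault $3,100.
Stacking rule: sum of all bases. $8,100 + $125,000 + $3,100 = $136,200.
Offense involved a minor victim (+$15,750 flat): $136,200 + $15,750 = $151,950.
Firearm was used or possessed during the offense (+$23,500 flat): $151,950 + $23,500 = $175,450.
Defendant has an out-of-state residence (+30%): $175,450 × 1.3 = $228,085.
$228,085 is at or above the $5,500 minimum.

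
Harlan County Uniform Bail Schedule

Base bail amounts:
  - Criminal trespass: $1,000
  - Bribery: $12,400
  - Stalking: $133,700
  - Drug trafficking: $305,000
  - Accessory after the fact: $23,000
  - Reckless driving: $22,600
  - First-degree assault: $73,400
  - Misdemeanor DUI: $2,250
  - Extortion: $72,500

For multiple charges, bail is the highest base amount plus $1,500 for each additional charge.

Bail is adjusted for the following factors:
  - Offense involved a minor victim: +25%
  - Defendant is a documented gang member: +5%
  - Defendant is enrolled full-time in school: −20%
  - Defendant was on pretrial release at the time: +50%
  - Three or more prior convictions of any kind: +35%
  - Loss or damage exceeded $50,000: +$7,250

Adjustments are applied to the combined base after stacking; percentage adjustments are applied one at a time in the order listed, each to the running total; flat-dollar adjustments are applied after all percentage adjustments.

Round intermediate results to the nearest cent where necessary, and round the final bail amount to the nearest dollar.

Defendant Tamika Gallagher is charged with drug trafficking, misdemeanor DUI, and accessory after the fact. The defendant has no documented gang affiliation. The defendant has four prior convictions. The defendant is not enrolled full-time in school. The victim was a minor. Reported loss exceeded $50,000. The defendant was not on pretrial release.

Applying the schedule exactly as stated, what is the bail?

Base amounts from the schedule: drug trafficking $305,000; misdemeanor DUI $2,250; accessory after the fact $23,000.
Stacking rule: highest base plus $1,500 per additional charge. Highest is drug trafficking at $305,000; 2 additional charges → +$3,000. Combined base = $308,000.
Offense involved a minor victim (+25%): $308,000 × 1.25 = $385,000.
Three or more prior convictions of any kind (+35%): $385,000 × 1.35 = $519,750.
Loss or damage exceeded $50,000 (+$7,250 flat): $519,750 + $7,250 = $527,000.

$527,000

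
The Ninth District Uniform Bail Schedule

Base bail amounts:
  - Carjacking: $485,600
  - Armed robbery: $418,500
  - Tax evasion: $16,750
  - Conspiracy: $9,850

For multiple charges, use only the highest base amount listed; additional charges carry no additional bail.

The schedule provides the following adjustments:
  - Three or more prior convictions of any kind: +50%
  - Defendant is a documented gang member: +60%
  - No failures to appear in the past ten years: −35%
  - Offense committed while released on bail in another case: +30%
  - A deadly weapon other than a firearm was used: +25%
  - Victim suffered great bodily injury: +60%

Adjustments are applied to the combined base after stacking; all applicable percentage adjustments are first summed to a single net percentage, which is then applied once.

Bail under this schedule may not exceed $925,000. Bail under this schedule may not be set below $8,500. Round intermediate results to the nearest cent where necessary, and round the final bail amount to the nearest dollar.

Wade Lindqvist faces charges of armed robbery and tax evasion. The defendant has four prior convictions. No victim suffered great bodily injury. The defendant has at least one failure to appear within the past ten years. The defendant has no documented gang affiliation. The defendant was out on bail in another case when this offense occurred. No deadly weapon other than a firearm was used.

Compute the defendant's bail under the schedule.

Base amounts from the schedule: armed robbery $418,500; tax evasion $16,750.
Stacking rule: use the highest base only. Highest is armed robbery at $418,500. Combined base = $418,500.
Net percentage adjustment: +50% +30% = +80%. $418,500 × 1.8 = $753,300.
$753,300 is within the $925,000 maximum.
$753,300 is at or above the $8,500 minimum.

$753,300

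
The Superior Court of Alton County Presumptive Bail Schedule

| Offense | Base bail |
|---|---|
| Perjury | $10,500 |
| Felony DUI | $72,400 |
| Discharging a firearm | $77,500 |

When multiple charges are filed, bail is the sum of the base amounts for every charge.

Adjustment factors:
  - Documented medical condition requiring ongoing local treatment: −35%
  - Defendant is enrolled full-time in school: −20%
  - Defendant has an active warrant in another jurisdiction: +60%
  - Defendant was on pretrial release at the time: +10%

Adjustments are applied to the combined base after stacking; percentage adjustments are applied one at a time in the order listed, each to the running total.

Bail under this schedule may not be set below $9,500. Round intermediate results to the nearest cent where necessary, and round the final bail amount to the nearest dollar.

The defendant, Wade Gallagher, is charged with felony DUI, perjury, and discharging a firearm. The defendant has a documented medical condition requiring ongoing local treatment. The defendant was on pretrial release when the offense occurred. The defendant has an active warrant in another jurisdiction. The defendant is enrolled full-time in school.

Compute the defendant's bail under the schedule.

$146,798

Base amounts from the schedule: felony DUI $72,400; perjury $10,500; discharging a firearm $77,500.
Stacking rule: sum of all bases. $72,400 + $10,500 + $77,500 = $160,400.
Documented medical condition requiring ongoing local treatment (−35%): $160,400 × 0.65 = $104,260.
Defendant is enrolled full-time in school (−20%): $104,260 × 0.8 = $83,408.
Defendant has an active warrant in another jurisdiction (+60%): $83,408 × 1.6 = $133,452.80.
Defendant was on pretrial release at the time (+10%): $133,452.80 × 1.1 = $146,798.08.
$146,798.08 is at or above the $9,500 minimum.
Rounded to the nearest dollar: $146,798.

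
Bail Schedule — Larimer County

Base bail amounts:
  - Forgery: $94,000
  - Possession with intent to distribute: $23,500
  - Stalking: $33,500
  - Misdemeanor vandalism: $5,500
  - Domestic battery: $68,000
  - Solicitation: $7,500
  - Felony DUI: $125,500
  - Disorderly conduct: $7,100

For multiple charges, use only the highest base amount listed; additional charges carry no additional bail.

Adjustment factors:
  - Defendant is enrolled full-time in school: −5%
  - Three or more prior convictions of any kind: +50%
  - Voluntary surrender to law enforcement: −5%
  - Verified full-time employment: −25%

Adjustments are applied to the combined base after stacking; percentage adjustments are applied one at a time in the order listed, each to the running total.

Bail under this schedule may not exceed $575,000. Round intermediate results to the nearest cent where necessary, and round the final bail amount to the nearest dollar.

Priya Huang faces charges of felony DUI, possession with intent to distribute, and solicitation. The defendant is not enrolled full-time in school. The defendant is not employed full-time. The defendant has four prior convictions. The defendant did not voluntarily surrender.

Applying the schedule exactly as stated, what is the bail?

Base amounts from the schedule: felony DUI $125,500; possession with intent to distribute $23,500; solicitation $7,500.
Stacking rule: use the highest base only. Highest is felony DUI at $125,500. Combined base = $125,500.
Three or more prior convictions of any kind (+50%): $125,500 × 1.5 = $188,250.
$188,250 is within the $575,000 maximum.

$188,250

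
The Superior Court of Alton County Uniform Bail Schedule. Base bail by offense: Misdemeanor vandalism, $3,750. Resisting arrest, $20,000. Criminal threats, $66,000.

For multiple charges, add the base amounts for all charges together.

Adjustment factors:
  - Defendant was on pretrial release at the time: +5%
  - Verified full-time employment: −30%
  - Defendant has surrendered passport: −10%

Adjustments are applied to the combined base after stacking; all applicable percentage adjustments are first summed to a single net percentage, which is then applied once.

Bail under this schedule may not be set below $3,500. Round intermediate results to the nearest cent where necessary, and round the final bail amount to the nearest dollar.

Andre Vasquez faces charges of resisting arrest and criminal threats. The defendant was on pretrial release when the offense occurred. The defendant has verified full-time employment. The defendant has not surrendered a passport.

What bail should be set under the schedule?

$64,500

Base amounts from the schedule: resisting arrest $20,000; criminal threats $66,000.
Stacking rule: sum of all bases. $20,000 + $66,000 = $86,000.
Net percentage adjustment: +5% −30% = −25%. $86,000 × 0.75 = $64,500.
$64,500 is at or above the $3,500 minimum.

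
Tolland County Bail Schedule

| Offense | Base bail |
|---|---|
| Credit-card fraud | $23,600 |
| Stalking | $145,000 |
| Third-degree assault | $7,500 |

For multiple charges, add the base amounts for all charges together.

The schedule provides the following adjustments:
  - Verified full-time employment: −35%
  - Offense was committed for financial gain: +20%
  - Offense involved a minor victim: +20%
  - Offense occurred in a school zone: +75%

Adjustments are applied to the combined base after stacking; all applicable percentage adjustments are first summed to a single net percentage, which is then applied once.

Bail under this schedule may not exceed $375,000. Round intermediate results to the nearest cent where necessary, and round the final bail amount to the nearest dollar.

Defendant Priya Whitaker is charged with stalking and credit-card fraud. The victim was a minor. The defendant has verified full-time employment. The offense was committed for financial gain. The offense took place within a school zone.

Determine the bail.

Base amounts from the schedule: stalking $145,000; credit-card fraud $23,600.
Stacking rule: sum of all bases. $145,000 + $23,600 = $168,600.
Net percentage adjustment: −35% +20% +20% +75% = +80%. $168,600 × 1.8 = $303,480.
$303,480 is within the $375,000 maximum.

$303,480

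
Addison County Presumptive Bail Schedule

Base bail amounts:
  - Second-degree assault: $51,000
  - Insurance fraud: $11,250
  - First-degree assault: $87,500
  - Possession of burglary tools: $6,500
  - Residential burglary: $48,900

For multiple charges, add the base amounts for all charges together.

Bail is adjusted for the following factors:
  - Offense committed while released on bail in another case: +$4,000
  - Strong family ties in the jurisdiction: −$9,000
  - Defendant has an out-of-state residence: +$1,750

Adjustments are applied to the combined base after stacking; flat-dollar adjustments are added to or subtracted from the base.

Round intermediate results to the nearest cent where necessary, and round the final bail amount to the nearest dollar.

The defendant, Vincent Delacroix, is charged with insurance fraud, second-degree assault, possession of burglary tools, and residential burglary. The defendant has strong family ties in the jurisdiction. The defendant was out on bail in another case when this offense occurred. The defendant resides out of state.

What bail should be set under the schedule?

Base amounts from the schedule: insurance fraud $11,250; second-degree assault $51,000; possession of burglary tools $6,500; residential burglary $48,900.
Stacking rule: sum of all bases. $11,250 + $51,000 + $6,500 + $48,900 = $117,650.
Offense committed while released on bail in another case (+$4,000 flat): $117,650 + $4,000 = $121,650.
Strong family ties in the jurisdiction (−$9,000 flat): $121,650 − $9,000 = $112,650.
Defendant has an out-of-state residence (+$1,750 flat): $112,650 + $1,750 = $114,400.

$114,400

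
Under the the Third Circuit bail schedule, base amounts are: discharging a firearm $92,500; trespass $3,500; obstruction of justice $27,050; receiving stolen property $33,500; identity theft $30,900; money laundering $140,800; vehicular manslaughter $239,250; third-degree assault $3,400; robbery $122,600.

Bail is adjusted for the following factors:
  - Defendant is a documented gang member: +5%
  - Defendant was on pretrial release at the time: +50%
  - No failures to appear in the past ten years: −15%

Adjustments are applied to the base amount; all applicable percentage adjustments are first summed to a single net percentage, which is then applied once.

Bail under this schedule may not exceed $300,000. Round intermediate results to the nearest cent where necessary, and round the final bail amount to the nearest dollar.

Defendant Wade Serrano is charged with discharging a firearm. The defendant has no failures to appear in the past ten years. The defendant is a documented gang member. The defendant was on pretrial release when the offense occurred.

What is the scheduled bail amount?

$129,500

Base amounts from the schedule: discharging a firearm $92,500.
Single charge. Combined base = $92,500.
Net percentage adjustment: +5% +50% −15% = +40%. $92,500 × 1.4 = $129,500.
$129,500 is within the $300,000 maximum.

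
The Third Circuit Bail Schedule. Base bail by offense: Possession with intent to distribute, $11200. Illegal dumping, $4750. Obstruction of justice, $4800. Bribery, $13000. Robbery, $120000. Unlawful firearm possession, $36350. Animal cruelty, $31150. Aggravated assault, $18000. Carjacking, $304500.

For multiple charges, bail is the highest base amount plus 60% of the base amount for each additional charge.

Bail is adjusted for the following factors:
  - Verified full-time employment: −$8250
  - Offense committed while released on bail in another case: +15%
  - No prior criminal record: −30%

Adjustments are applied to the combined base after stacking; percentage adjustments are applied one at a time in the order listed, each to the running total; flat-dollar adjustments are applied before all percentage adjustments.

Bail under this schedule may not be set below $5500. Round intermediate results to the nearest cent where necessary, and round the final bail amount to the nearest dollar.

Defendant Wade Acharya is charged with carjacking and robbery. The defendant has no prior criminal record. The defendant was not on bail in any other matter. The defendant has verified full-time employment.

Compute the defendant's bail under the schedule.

Base amounts from the schedule: carjacking $304500; robbery $120000.
Stacking rule: highest base plus 60% of each additional charge. Highest is carjacking at $304500. Additional: $120000 × 60% = $72000. Combined base = $304500 + $72000 = $376500.
Verified full-time employment (−$8250 flat): $376500 − $8250 = $368250.
No prior criminal record (−30%): $368250 × 0.7 = $257775.
$257775 is at or above the $5500 minimum.

$257775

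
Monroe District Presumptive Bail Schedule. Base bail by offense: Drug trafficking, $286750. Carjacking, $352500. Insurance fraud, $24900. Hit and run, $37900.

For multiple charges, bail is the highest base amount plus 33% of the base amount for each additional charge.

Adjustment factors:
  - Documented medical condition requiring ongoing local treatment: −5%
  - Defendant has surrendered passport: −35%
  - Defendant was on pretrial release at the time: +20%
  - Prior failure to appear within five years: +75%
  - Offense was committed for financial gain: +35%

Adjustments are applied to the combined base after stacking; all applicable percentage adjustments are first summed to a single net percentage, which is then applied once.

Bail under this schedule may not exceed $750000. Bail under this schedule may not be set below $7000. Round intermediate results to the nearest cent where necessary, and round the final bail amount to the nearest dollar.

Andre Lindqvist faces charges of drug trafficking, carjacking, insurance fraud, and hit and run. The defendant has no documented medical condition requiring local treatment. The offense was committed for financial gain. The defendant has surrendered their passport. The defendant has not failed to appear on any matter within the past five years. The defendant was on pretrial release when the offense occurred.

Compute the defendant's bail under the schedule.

$561422

Base amounts from the schedule: drug trafficking $286750; carjacking $352500; insurance fraud $24900; hit and run $37900.
Stacking rule: highest base plus 33% of each additional charge. Highest is carjacking at $352500. Additional: $286750 × 33% = $94627.50; $24900 × 33% = $8217; $37900 × 33% = $12507. Combined base = $352500 + $115351.50 = $467851.50.
Net percentage adjustment: −35% +20% +35% = +20%. $467851.50 × 1.2 = $561421.80.
$561421.80 is within the $750000 maximum.
$561421.80 is at or above the $7000 minimum.
Rounded to the nearest dollar: $561422.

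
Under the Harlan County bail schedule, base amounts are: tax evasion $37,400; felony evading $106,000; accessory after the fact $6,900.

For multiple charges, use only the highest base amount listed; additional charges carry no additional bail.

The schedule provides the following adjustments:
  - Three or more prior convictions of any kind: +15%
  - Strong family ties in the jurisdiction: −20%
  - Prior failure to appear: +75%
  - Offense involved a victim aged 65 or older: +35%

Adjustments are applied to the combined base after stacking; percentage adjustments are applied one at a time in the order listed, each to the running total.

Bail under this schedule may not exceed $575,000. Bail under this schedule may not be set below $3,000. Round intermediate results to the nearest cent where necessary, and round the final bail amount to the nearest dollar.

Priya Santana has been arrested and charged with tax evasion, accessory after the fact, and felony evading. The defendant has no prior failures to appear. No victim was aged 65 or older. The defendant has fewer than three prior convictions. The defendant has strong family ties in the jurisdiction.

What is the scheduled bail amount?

$84,800

Base amounts from the schedule: tax evasion $37,400; accessory after the fact $6,900; felony evading $106,000.
Stacking rule: use the highest base only. Highest is felony evading at $106,000. Combined base = $106,000.
Strong family ties in the jurisdiction (−20%): $106,000 × 0.8 = $84,800.
$84,800 is within the $575,000 maximum.
$84,800 is at or above the $3,000 minimum.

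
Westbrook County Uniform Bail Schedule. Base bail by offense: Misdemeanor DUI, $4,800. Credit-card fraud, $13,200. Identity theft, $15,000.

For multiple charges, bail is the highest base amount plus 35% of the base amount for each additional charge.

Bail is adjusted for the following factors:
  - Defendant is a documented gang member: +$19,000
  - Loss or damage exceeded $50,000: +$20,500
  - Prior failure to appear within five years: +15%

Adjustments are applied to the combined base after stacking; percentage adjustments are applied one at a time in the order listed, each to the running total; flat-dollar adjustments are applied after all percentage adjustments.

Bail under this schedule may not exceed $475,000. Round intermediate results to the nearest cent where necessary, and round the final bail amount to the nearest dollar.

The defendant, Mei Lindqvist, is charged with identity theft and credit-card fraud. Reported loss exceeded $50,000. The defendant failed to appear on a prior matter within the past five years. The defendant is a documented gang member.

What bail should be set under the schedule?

$62,063

Base amounts from the schedule: identity theft $15,000; credit-card fraud $13,200.
Stacking rule: highest base plus 35% of each additional charge. Highest is identity theft at $15,000. Additional: $13,200 × 35% = $4,620. Combined base = $15,000 + $4,620 = $19,620.
Prior failure to appear within five years (+15%): $19,620 × 1.15 = $22,563.
Defendant is a documented gang member (+$19,000 flat): $22,563 + $19,000 = $41,563.
Loss or damage exceeded $50,000 (+$20,500 flat): $41,563 + $20,500 = $62,063.
$62,063 is within the $475,000 maximum.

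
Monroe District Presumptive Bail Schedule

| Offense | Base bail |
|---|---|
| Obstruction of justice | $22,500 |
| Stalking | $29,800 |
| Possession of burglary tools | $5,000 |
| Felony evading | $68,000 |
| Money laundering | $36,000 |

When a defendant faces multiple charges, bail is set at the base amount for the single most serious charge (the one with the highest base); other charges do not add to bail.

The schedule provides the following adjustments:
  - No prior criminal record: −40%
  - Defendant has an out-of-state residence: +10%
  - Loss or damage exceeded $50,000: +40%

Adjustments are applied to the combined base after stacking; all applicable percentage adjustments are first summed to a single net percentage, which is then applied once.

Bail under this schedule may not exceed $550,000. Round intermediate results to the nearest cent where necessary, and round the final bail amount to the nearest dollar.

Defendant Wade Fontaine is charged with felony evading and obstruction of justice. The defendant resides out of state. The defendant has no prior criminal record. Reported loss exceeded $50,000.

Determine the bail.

Base amounts from the schedule: felony evading $68,000; obstruction of justice $22,500.
Stacking rule: use the highest base only. Highest is felony evading at $68,000. Combined base = $68,000.
Net percentage adjustment: −40% +10% +40% = +10%. $68,000 × 1.1 = $74,800.
$74,800 is within the $550,000 maximum.

$74,800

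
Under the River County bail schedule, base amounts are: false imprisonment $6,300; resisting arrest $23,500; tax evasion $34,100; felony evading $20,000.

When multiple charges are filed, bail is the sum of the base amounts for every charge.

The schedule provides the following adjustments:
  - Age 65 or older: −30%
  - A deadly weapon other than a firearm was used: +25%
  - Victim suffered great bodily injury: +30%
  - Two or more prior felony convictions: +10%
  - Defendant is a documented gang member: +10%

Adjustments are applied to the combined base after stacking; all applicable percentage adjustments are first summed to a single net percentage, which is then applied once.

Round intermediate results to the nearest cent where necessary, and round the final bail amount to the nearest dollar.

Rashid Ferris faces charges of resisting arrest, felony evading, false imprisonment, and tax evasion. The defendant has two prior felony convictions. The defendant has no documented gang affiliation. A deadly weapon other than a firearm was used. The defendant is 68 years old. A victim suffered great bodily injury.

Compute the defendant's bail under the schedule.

Base amounts from the schedule: resisting arrest $23,500; felony evading $20,000; false imprisonment $6,300; tax evasion $34,100.
Stacking rule: sum of all bases. $23,500 + $20,000 + $6,300 + $34,100 = $83,900.
Net percentage adjustment: −30% +25% +30% +10% = +35%. $83,900 × 1.35 = $113,265.

$113,265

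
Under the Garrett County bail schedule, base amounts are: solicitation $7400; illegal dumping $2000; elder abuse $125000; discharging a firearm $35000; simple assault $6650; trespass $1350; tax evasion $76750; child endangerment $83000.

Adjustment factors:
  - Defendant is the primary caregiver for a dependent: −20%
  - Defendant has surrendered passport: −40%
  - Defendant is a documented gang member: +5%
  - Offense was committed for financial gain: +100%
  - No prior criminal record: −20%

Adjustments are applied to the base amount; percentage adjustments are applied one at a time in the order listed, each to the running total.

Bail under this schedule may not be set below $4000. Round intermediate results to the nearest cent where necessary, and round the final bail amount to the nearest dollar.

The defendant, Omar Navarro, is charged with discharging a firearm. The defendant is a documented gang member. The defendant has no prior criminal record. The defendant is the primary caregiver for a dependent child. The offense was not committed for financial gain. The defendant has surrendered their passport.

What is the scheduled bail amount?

$14112

Base amounts from the schedule: discharging a firearm $35000.
Single charge. Combined base = $35000.
Defendant is the primary caregiver for a dependent (−20%): $35000 × 0.8 = $28000.
Defendant has surrendered passport (−40%): $28000 × 0.6 = $16800.
Defendant is a documented gang member (+5%): $16800 × 1.05 = $17640.
No prior criminal record (−20%): $17640 × 0.8 = $14112.
$14112 is at or above the $4000 minimum.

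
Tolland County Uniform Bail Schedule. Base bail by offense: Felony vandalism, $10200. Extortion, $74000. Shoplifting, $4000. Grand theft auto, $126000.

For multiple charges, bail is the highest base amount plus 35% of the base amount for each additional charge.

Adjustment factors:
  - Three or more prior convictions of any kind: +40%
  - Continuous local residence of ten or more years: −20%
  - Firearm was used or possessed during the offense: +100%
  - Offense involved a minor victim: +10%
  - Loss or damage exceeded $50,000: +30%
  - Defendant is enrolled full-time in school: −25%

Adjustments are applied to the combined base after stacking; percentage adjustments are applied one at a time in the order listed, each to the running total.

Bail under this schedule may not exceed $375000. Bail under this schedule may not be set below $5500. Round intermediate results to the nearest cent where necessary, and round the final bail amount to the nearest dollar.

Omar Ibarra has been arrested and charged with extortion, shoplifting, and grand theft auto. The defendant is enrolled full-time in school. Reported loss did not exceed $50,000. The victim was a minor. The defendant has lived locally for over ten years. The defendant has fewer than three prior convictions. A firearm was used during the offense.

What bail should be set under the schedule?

$202356

Base amounts from the schedule: extortion $74000; shoplifting $4000; grand theft auto $126000.
Stacking rule: highest base plus 35% of each additional charge. Highest is grand theft auto at $126000. Additional: $74000 × 35% = $25900; $4000 × 35% = $1400. Combined base = $126000 + $27300 = $153300.
Continuous local residence of ten or more years (−20%): $153300 × 0.8 = $122640.
Firearm was used or possessed during the offense (+100%): $122640 × 2 = $245280.
Offense involved a minor victim (+10%): $245280 × 1.1 = $269808.
Defendant is enrolled full-time in school (−25%): $269808 × 0.75 = $202356.
$202356 is within the $375000 maximum.
$202356 is at or above the $5500 minimum.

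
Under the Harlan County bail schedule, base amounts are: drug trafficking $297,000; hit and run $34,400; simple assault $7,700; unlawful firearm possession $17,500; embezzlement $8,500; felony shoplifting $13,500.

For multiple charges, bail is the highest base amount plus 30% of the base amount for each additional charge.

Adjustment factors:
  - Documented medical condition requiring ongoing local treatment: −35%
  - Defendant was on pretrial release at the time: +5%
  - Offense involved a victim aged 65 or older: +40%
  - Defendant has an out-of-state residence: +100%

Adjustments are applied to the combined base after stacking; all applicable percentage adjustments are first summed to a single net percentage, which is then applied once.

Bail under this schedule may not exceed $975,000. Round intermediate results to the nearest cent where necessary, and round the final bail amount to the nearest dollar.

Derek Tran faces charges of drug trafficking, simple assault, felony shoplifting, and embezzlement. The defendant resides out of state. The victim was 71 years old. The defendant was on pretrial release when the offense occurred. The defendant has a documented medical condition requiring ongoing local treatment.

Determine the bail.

Base amounts from the schedule: drug trafficking $297,000; simple assault $7,700; felony shoplifting $13,500; embezzlement $8,500.
Stacking rule: highest base plus 30% of each additional charge. Highest is drug trafficking at $297,000. Additional: $7,700 × 30% = $2,310; $13,500 × 30% = $4,050; $8,500 × 30% = $2,550. Combined base = $297,000 + $8,910 = $305,910.
Net percentage adjustment: −35% +5% +40% +100% = +110%. $305,910 × 2.1 = $642,411.
$642,411 is within the $975,000 maximum.

$642,411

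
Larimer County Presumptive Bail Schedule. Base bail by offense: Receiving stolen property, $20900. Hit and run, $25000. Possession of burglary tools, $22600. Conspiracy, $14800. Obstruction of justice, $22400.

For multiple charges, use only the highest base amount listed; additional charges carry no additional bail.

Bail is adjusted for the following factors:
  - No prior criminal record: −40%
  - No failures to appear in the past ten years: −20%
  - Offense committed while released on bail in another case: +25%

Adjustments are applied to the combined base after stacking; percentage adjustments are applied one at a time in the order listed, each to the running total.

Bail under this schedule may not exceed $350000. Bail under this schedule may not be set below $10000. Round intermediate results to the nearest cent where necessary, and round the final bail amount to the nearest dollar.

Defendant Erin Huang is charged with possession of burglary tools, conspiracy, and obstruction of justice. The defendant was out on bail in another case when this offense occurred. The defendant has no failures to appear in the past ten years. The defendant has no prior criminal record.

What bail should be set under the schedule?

$13560

Base amounts from the schedule: possession of burglary tools $22600; conspiracy $14800; obstruction of justice $22400.
Stacking rule: use the highest base only. Highest is possession of burglary tools at $22600. Combined base = $22600.
No prior criminal record (−40%): $22600 × 0.6 = $13560.
No failures to appear in the past ten years (−20%): $13560 × 0.8 = $10848.
Offense committed while released on bail in another case (+25%): $10848 × 1.25 = $13560.
$13560 is within the $350000 maximum.
$13560 is at or above the $10000 minimum.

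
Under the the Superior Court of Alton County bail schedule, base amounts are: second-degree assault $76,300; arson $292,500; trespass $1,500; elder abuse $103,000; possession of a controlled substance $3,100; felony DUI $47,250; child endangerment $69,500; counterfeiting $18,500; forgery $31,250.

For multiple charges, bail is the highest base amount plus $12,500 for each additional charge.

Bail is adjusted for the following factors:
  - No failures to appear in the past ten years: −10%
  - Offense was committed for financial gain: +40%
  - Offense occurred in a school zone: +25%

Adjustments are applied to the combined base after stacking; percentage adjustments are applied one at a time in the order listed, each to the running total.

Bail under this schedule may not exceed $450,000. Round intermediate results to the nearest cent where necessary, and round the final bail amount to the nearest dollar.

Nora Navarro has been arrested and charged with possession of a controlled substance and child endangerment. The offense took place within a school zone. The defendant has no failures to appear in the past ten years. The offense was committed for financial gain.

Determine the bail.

Base amounts from the schedule: possession of a controlled substance $3,100; child endangerment $69,500.
Stacking rule: highest base plus $12,500 per additional charge. Highest is child endangerment at $69,500; 1 additional charge → +$12,500. Combined base = $82,000.
No failures to appear in the past ten years (−10%): $82,000 × 0.9 = $73,800.
Offense was committed for financial gain (+40%): $73,800 × 1.4 = $103,320.
Offense occurred in a school zone (+25%): $103,320 × 1.25 = $129,150.
$129,150 is within the $450,000 maximum.

$129,150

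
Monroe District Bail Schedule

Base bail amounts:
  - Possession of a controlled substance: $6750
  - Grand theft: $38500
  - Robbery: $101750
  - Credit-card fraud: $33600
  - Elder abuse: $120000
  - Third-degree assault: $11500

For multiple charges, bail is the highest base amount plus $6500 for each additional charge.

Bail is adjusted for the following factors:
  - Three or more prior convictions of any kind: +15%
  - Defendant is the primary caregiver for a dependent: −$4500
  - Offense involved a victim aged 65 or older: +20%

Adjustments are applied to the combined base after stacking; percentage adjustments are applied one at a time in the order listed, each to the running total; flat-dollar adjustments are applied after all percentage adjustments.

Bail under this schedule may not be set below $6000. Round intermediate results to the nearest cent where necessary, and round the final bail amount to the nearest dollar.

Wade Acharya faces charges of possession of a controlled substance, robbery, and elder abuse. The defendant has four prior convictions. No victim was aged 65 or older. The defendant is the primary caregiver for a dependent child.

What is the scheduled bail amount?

$148450

Base amounts from the schedule: possession of a controlled substance $6750; robbery $101750; elder abuse $120000.
Stacking rule: highest base plus $6500 per additional charge. Highest is elder abuse at $120000; 2 additional charges → +$13000. Combined base = $133000.
Three or more prior convictions of any kind (+15%): $133000 × 1.15 = $152950.
Defendant is the primary caregiver for a dependent (−$4500 flat): $152950 − $4500 = $148450.
$148450 is at or above the $6000 minimum.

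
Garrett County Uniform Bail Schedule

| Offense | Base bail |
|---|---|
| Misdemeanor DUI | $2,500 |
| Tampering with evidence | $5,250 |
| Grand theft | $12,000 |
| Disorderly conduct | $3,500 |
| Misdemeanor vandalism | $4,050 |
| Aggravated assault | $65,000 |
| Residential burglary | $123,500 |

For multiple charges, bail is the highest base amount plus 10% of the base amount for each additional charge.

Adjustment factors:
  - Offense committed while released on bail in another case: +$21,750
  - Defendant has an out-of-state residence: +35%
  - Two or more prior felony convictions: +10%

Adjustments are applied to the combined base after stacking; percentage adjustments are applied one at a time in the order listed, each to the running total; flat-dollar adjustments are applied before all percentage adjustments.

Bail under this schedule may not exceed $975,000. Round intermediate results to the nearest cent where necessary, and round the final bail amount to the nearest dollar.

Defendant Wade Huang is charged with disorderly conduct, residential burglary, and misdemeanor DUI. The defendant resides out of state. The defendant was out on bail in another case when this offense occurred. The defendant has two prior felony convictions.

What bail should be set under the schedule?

Base amounts from the schedule: disorderly conduct $3,500; residential burglary $123,500; misdemeanor DUI $2,500.
Stacking rule: highest base plus 10% of each additional charge. Highest is residential burglary at $123,500. Additional: $3,500 × 10% = $350; $2,500 × 10% = $250. Combined base = $123,500 + $600 = $124,100.
Offense committed while released on bail in another case (+$21,750 flat): $124,100 + $21,750 = $145,850.
Defendant has an out-of-state residence (+35%): $145,850 × 1.35 = $196,897.50.
Two or more prior felony convictions (+10%): $196,897.50 × 1.1 = $216,587.25.
$216,587.25 is within the $975,000 maximum.
Rounded to the nearest dollar: $216,587.

$216,587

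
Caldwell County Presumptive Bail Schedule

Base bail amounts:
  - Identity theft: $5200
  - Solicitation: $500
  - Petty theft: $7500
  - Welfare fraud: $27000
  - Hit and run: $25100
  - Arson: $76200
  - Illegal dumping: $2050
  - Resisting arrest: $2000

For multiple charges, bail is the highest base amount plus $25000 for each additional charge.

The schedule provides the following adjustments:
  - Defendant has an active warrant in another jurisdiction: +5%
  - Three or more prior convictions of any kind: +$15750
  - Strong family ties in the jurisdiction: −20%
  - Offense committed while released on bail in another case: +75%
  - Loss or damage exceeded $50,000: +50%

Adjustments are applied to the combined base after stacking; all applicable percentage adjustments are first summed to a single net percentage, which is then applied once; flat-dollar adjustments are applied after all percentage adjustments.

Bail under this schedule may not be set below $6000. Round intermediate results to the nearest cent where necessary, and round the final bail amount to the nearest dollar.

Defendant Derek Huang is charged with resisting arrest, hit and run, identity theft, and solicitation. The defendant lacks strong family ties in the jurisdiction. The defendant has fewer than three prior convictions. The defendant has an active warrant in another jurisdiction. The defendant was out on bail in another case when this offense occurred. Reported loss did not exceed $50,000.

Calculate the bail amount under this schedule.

Base amounts from the schedule: resisting arrest $2000; hit and run $25100; identity theft $5200; solicitation $500.
Stacking rule: highest base plus $25000 per additional charge. Highest is hit and run at $25100; 3 additional charges → +$75000. Combined base = $100100.
Net percentage adjustment: +5% +75% = +80%. $100100 × 1.8 = $180180.
$180180 is at or above the $6000 minimum.

$180180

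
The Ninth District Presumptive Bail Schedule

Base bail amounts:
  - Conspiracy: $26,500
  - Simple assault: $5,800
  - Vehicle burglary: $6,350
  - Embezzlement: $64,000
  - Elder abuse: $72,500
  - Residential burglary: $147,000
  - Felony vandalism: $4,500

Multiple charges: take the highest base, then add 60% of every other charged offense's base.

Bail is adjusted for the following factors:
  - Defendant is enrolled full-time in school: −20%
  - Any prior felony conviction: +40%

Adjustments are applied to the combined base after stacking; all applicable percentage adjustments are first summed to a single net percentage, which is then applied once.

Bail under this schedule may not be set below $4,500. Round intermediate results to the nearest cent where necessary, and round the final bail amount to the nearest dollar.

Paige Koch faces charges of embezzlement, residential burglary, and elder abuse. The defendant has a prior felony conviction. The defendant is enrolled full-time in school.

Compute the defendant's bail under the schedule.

$274,680

Base amounts from the schedule: embezzlement $64,000; residential burglary $147,000; elder abuse $72,500.
Stacking rule: highest base plus 60% of each additional charge. Highest is residential burglary at $147,000. Additional: $64,000 × 60% = $38,400; $72,500 × 60% = $43,500. Combined base = $147,000 + $81,900 = $228,900.
Net percentage adjustment: −20% +40% = +20%. $228,900 × 1.2 = $274,680.
$274,680 is at or above the $4,500 minimum.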